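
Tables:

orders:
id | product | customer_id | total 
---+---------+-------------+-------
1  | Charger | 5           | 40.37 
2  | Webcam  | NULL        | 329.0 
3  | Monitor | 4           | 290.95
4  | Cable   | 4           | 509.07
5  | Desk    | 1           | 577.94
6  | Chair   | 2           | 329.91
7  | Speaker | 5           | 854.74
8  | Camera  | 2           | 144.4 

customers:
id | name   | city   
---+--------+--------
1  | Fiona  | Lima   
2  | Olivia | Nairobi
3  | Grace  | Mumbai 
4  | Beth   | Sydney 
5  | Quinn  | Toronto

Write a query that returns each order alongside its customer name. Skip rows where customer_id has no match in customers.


INNER JOIN keeps only orders rows whose customer_id matches an id in customers. Walk through each order:
  - order 1 (Charger): customer_id=5 -> matches Quinn
  - order 2 (Webcam): customer_id=NULL, no match -> dropped
  - order 3 (Monitor): customer_id=4 -> matches Beth
  - order 4 (Cable): customer_id=4 -> matches Beth
  - order 5 (Desk): customer_id=1 -> matches Fiona
  - order 6 (Chair): customer_id=2 -> matches Olivia
  - order 7 (Speaker): customer_id=5 -> matches Quinn
  - order 8 (Camera): customer_id=2 -> matches Olivia
So 1 of 8 rows is dropped.

SQL:
SELECT a.product, b.name AS customer
FROM orders a
INNER JOIN customers b ON a.customer_id = b.id

Result:
product | customer
--------+---------
Charger | Quinn   
Monitor | Beth    
Cable   | Beth    
Desk    | Fiona   
Chair   | Olivia  
Speaker | Quinn   
Camera  | Olivia  


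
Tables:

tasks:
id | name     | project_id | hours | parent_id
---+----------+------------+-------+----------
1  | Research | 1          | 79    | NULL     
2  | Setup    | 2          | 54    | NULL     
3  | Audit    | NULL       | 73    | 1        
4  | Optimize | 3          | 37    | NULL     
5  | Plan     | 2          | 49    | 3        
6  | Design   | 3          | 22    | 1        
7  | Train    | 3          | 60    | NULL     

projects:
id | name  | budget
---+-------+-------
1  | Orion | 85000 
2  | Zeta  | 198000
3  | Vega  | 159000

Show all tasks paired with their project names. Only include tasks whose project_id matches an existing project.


INNER JOIN keeps only tasks rows whose project_id matches an id in projects. Walk through each task:
  - task 1 (Research): project_id=1 -> matches Orion
  - task 2 (Setup): project_id=2 -> matches Zeta
  - task 3 (Audit): project_id=NULL, no match -> dropped
  - task 4 (Optimize): project_id=3 -> matches Vega
  - task 5 (Plan): project_id=2 -> matches Zeta
  - task 6 (Design): project_id=3 -> matches Vega
  - task 7 (Train): project_id=3 -> matches Vega
So 1 of 7 rows is dropped.

SQL:
SELECT a.name, b.name AS project
FROM tasks a
INNER JOIN projects b ON a.project_id = b.id

Result:
name     | project
---------+--------
Research | Orion  
Setup    | Zeta   
Optimize | Vega   
Plan     | Zeta   
Design   | Vega   
Train    | Vega   


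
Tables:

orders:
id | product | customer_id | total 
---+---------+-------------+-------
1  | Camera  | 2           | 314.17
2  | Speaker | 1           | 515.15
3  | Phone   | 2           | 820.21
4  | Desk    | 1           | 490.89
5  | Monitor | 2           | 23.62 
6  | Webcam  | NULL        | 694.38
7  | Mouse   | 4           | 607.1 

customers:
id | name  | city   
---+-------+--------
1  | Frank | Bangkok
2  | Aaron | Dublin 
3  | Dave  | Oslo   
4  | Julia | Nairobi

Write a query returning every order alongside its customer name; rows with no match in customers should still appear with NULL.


LEFT JOIN keeps every row from orders (the left table); where customer_id has no match in customers, the customer columns become NULL. Walk through each order:
  - order 1 (Camera): customer_id=2 -> matches Aaron
  - order 2 (Speaker): customer_id=1 -> matches Frank
  - order 3 (Phone): customer_id=2 -> matches Aaron
  - order 4 (Desk): customer_id=1 -> matches Frank
  - order 5 (Monitor): customer_id=2 -> matches Aaron
  - order 6 (Webcam): customer_id=NULL, no match -> kept with NULL
  - order 7 (Mouse): customer_id=4 -> matches Julia
All 7 rows appear; 1 has NULL customer.

SQL:
SELECT a.product, b.name AS customer
FROM orders a
LEFT JOIN customers b ON a.customer_id = b.id

Result:
product | customer
--------+---------
Camera  | Aaron   
Speaker | Frank   
Phone   | Aaron   
Desk    | Frank   
Monitor | Aaron   
Webcam  | NULL    
Mouse   | Julia   


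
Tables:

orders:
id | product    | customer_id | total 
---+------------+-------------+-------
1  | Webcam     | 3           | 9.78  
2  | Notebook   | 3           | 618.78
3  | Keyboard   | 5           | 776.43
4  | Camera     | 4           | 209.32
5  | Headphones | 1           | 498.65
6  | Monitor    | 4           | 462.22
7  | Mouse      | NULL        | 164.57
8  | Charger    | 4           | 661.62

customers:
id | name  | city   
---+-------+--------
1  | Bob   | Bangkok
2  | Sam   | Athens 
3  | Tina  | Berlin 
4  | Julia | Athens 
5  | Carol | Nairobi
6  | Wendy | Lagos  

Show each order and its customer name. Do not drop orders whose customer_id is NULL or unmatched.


LEFT JOIN keeps every row from orders (the left table); where customer_id has no match in customers, the customer columns become NULL. Walk through each order:
  - order 1 (Webcam): customer_id=3 -> matches Tina
  - order 2 (Notebook): customer_id=3 -> matches Tina
  - order 3 (Keyboard): customer_id=5 -> matches Carol
  - order 4 (Camera): customer_id=4 -> matches Julia
  - order 5 (Headphones): customer_id=1 -> matches Bob
  - order 6 (Monitor): customer_id=4 -> matches Julia
  - order 7 (Mouse): customer_id=NULL, no match -> kept with NULL
  - order 8 (Charger): customer_id=4 -> matches Julia
All 8 rows appear; 1 has NULL customer.

SQL:
SELECT a.product, b.name AS customer
FROM orders a
LEFT JOIN customers b ON a.customer_id = b.id

Result:
product    | customer
-----------+---------
Webcam     | Tina    
Notebook   | Tina    
Keyboard   | Carol   
Camera     | Julia   
Headphones | Bob     
Monitor    | Julia   
Mouse      | NULL    
Charger    | Julia   


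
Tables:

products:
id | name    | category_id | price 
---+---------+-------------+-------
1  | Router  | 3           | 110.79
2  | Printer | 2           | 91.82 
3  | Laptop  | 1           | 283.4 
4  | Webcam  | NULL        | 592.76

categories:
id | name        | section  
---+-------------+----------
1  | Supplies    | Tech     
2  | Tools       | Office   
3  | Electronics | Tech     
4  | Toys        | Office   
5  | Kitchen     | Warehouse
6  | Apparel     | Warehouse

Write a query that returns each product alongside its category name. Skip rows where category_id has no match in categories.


INNER JOIN keeps only products rows whose category_id matches an id in categories. Walk through each product:
  - product 1 (Router): category_id=3 -> matches Electronics
  - product 2 (Printer): category_id=2 -> matches Tools
  - product 3 (Laptop): category_id=1 -> matches Supplies
  - product 4 (Webcam): category_id=NULL, no match -> dropped
So 1 of 4 rows is dropped.

SQL:
SELECT a.name, b.name AS category
FROM products a
INNER JOIN categories b ON a.category_id = b.id

Result:
name    | category   
--------+------------
Router  | Electronics
Printer | Tools      
Laptop  | Supplies   


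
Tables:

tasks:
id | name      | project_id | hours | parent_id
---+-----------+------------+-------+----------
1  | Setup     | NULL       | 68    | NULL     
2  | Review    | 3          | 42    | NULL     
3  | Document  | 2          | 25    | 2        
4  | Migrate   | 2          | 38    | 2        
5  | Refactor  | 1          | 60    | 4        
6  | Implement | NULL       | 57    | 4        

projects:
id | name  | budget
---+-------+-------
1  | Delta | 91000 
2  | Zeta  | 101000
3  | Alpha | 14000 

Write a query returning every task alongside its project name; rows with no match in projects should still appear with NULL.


LEFT JOIN keeps every row from tasks (the left table); where project_id has no match in projects, the project columns become NULL. Walk through each task:
  - task 1 (Setup): project_id=NULL, no match -> kept with NULL
  - task 2 (Review): project_id=3 -> matches Alpha
  - task 3 (Document): project_id=2 -> matches Zeta
  - task 4 (Migrate): project_id=2 -> matches Zeta
  - task 5 (Refactor): project_id=1 -> matches Delta
  - task 6 (Implement): project_id=NULL, no match -> kept with NULL
All 6 rows appear; 2 have NULL project.

SQL:
SELECT a.name, b.name AS project
FROM tasks a
LEFT JOIN projects b ON a.project_id = b.id

Result:
name      | project
----------+--------
Setup     | NULL   
Review    | Alpha  
Document  | Zeta   
Migrate   | Zeta   
Refactor  | Delta  
Implement | NULL   


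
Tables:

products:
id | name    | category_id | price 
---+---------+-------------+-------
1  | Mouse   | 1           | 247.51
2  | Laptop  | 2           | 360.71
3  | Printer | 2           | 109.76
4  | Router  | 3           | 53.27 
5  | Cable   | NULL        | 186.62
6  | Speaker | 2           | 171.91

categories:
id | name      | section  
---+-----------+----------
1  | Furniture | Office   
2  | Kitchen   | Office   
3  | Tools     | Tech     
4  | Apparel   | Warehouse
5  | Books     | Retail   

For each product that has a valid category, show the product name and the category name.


INNER JOIN keeps only products rows whose category_id matches an id in categories. Walk through each product:
  - product 1 (Mouse): category_id=1 -> matches Furniture
  - product 2 (Laptop): category_id=2 -> matches Kitchen
  - product 3 (Printer): category_id=2 -> matches Kitchen
  - product 4 (Router): category_id=3 -> matches Tools
  - product 5 (Cable): category_id=NULL, no match -> dropped
  - product 6 (Speaker): category_id=2 -> matches Kitchen
So 1 of 6 rows is dropped.

SQL:
SELECT a.name, b.name AS category
FROM products a
INNER JOIN categories b ON a.category_id = b.id

Result:
name    | category 
--------+----------
Mouse   | Furniture
Laptop  | Kitchen  
Printer | Kitchen  
Router  | Tools    
Speaker | Kitchen  


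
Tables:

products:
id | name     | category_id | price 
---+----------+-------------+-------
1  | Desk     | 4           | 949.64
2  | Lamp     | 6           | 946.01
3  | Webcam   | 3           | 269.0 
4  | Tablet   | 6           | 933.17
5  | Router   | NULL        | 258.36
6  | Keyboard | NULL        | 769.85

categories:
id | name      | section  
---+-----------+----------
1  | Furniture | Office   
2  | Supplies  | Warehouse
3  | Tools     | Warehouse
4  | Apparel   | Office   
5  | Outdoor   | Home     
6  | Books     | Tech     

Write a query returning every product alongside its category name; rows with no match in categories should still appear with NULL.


LEFT JOIN keeps every row from products (the left table); where category_id has no match in categories, the category columns become NULL. Walk through each product:
  - product 1 (Desk): category_id=4 -> matches Apparel
  - product 2 (Lamp): category_id=6 -> matches Books
  - product 3 (Webcam): category_id=3 -> matches Tools
  - product 4 (Tablet): category_id=6 -> matches Books
  - product 5 (Router): category_id=NULL, no match -> kept with NULL
  - product 6 (Keyboard): category_id=NULL, no match -> kept with NULL
All 6 rows appear; 2 have NULL category.

SQL:
SELECT a.name, b.name AS category
FROM products a
LEFT JOIN categories b ON a.category_id = b.id

Result:
name     | category
---------+---------
Desk     | Apparel 
Lamp     | Books   
Webcam   | Tools   
Tablet   | Books   
Router   | NULL    
Keyboard | NULL    


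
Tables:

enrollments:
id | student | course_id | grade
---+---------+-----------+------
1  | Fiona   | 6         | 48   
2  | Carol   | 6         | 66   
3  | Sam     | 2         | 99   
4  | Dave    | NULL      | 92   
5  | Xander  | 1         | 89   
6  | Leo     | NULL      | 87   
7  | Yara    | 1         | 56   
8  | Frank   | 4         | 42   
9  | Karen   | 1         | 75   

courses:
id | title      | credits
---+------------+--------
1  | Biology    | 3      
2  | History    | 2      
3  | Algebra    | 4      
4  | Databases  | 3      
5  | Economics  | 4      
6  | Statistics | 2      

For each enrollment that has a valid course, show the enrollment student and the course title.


INNER JOIN keeps only enrollments rows whose course_id matches an id in courses. Walk through each enrollment:
  - enrollment 1 (Fiona): course_id=6 -> matches Statistics
  - enrollment 2 (Carol): course_id=6 -> matches Statistics
  - enrollment 3 (Sam): course_id=2 -> matches History
  - enrollment 4 (Dave): course_id=NULL, no match -> dropped
  - enrollment 5 (Xander): course_id=1 -> matches Biology
  - enrollment 6 (Leo): course_id=NULL, no match -> dropped
  - enrollment 7 (Yara): course_id=1 -> matches Biology
  - enrollment 8 (Frank): course_id=4 -> matches Databases
  - enrollment 9 (Karen): course_id=1 -> matches Biology
So 2 of 9 rows are dropped.

SQL:
SELECT a.student, b.title AS course
FROM enrollments a
INNER JOIN courses b ON a.course_id = b.id

Result:
student | course    
--------+-----------
Fiona   | Statistics
Carol   | Statistics
Sam     | History   
Xander  | Biology   
Yara    | Biology   
Frank   | Databases 
Karen   | Biology   


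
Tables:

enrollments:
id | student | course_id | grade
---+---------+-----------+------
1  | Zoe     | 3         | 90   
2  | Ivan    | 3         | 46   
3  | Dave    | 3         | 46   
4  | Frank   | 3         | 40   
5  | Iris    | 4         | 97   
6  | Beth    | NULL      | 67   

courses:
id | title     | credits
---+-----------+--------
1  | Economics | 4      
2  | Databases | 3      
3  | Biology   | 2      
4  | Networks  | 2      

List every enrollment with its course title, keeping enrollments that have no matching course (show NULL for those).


LEFT JOIN keeps every row from enrollments (the left table); where course_id has no match in courses, the course columns become NULL. Walk through each enrollment:
  - enrollment 1 (Zoe): course_id=3 -> matches Biology
  - enrollment 2 (Ivan): course_id=3 -> matches Biology
  - enrollment 3 (Dave): course_id=3 -> matches Biology
  - enrollment 4 (Frank): course_id=3 -> matches Biology
  - enrollment 5 (Iris): course_id=4 -> matches Networks
  - enrollment 6 (Beth): course_id=NULL, no match -> kept with NULL
All 6 rows appear; 1 has NULL course.

SQL:
SELECT a.student, b.title AS course
FROM enrollments a
LEFT JOIN courses b ON a.course_id = b.id

Result:
student | course  
--------+---------
Zoe     | Biology 
Ivan    | Biology 
Dave    | Biology 
Frank   | Biology 
Iris    | Networks
Beth    | NULL    


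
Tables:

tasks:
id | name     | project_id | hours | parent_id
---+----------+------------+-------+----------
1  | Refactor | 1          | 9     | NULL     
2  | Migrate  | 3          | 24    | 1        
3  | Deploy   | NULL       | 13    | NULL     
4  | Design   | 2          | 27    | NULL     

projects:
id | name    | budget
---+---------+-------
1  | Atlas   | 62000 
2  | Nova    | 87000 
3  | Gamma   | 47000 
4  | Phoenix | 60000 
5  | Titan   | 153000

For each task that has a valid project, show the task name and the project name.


INNER JOIN keeps only tasks rows whose project_id matches an id in projects. Walk through each task:
  - task 1 (Refactor): project_id=1 -> matches Atlas
  - task 2 (Migrate): project_id=3 -> matches Gamma
  - task 3 (Deploy): project_id=NULL, no match -> dropped
  - task 4 (Design): project_id=2 -> matches Nova
So 1 of 4 rows is dropped.

SQL:
SELECT a.name, b.name AS project
FROM tasks a
INNER JOIN projects b ON a.project_id = b.id

Result:
name     | project
---------+--------
Refactor | Atlas  
Migrate  | Gamma  
Design   | Nova   


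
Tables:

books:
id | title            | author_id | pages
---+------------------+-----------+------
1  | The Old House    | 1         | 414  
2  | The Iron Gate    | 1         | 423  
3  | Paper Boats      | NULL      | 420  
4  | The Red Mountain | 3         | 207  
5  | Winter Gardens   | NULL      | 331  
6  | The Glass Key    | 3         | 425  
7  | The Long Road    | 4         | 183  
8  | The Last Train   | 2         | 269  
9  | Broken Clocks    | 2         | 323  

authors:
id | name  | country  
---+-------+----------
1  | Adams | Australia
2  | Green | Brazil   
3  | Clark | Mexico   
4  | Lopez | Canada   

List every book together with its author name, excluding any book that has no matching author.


INNER JOIN keeps only books rows whose author_id matches an id in authors. Walk through each book:
  - book 1 (The Old House): author_id=1 -> matches Adams
  - book 2 (The Iron Gate): author_id=1 -> matches Adams
  - book 3 (Paper Boats): author_id=NULL, no match -> dropped
  - book 4 (The Red Mountain): author_id=3 -> matches Clark
  - book 5 (Winter Gardens): author_id=NULL, no match -> dropped
  - book 6 (The Glass Key): author_id=3 -> matches Clark
  - book 7 (The Long Road): author_id=4 -> matches Lopez
  - book 8 (The Last Train): author_id=2 -> matches Green
  - book 9 (Broken Clocks): author_id=2 -> matches Green
So 2 of 9 rows are dropped.

SQL:
SELECT a.title, b.name AS author
FROM books a
INNER JOIN authors b ON a.author_id = b.id

Result:
title            | author
-----------------+-------
The Old House    | Adams 
The Iron Gate    | Adams 
The Red Mountain | Clark 
The Glass Key    | Clark 
The Long Road    | Lopez 
The Last Train   | Green 
Broken Clocks    | Green 


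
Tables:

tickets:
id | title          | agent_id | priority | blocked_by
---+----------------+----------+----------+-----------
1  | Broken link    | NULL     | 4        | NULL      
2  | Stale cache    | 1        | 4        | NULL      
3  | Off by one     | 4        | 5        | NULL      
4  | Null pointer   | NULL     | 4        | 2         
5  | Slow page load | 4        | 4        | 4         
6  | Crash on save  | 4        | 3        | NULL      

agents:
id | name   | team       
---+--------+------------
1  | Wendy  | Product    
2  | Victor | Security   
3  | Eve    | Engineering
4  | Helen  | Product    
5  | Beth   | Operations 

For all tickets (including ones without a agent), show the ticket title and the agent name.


LEFT JOIN keeps every row from tickets (the left table); where agent_id has no match in agents, the agent columns become NULL. Walk through each ticket:
  - ticket 1 (Broken link): agent_id=NULL, no match -> kept with NULL
  - ticket 2 (Stale cache): agent_id=1 -> matches Wendy
  - ticket 3 (Off by one): agent_id=4 -> matches Helen
  - ticket 4 (Null pointer): agent_id=NULL, no match -> kept with NULL
  - ticket 5 (Slow page load): agent_id=4 -> matches Helen
  - ticket 6 (Crash on save): agent_id=4 -> matches Helen
All 6 rows appear; 2 have NULL agent.

SQL:
SELECT a.title, b.name AS agent
FROM tickets a
LEFT JOIN agents b ON a.agent_id = b.id

Result:
title          | agent
---------------+------
Broken link    | NULL 
Stale cache    | Wendy
Off by one     | Helen
Null pointer   | NULL 
Slow page load | Helen
Crash on save  | Helen


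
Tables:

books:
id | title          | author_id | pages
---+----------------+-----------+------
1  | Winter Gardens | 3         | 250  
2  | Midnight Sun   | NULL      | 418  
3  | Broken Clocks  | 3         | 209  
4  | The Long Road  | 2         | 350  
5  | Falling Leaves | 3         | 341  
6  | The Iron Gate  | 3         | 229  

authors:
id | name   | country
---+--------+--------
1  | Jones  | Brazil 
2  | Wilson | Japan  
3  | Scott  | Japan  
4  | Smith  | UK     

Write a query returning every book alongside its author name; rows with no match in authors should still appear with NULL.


LEFT JOIN keeps every row from books (the left table); where author_id has no match in authors, the author columns become NULL. Walk through each book:
  - book 1 (Winter Gardens): author_id=3 -> matches Scott
  - book 2 (Midnight Sun): author_id=NULL, no match -> kept with NULL
  - book 3 (Broken Clocks): author_id=3 -> matches Scott
  - book 4 (The Long Road): author_id=2 -> matches Wilson
  - book 5 (Falling Leaves): author_id=3 -> matches Scott
  - book 6 (The Iron Gate): author_id=3 -> matches Scott
All 6 rows appear; 1 has NULL author.

SQL:
SELECT a.title, b.name AS author
FROM books a
LEFT JOIN authors b ON a.author_id = b.id

Result:
title          | author
---------------+-------
Winter Gardens | Scott 
Midnight Sun   | NULL  
Broken Clocks  | Scott 
The Long Road  | Wilson
Falling Leaves | Scott 
The Iron Gate  | Scott 


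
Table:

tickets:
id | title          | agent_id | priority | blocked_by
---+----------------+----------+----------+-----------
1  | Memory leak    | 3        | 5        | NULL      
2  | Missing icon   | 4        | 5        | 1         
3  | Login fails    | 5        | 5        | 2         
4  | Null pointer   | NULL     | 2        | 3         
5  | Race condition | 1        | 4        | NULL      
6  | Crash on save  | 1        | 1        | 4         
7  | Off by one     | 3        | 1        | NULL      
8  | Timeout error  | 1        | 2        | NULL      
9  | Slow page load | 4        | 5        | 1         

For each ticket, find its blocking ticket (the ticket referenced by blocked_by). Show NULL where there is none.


This is a self-join: tickets is joined to a second copy of itself, matching each row's blocked_by to another row's id. Use LEFT JOIN so rows with blocked_by=NULL are kept.
  - ticket 1 (Memory leak): blocked_by=NULL -> NULL
  - ticket 2 (Missing icon): blocked_by=1 -> Memory leak
  - ticket 3 (Login fails): blocked_by=2 -> Missing icon
  - ticket 4 (Null pointer): blocked_by=3 -> Login fails
  - ticket 5 (Race condition): blocked_by=NULL -> NULL
  - ticket 6 (Crash on save): blocked_by=4 -> Null pointer
  - ticket 7 (Off by one): blocked_by=NULL -> NULL
  - ticket 8 (Timeout error): blocked_by=NULL -> NULL
  - ticket 9 (Slow page load): blocked_by=1 -> Memory leak

SQL:
SELECT a.title AS item, b.title AS blocked_by
FROM tickets a
LEFT JOIN tickets b ON a.blocked_by = b.id

Result:
item           | blocked_by  
---------------+-------------
Memory leak    | NULL        
Missing icon   | Memory leak 
Login fails    | Missing icon
Null pointer   | Login fails 
Race condition | NULL        
Crash on save  | Null pointer
Off by one     | NULL        
Timeout error  | NULL        
Slow page load | Memory leak 


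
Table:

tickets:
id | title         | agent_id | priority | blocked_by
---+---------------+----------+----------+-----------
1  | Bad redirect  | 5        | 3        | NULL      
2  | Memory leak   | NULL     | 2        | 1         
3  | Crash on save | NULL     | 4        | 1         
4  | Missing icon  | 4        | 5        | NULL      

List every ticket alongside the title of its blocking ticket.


This is a self-join: tickets is joined to a second copy of itself, matching each row's blocked_by to another row's id. Use LEFT JOIN so rows with blocked_by=NULL are kept.
  - ticket 1 (Bad redirect): blocked_by=NULL -> NULL
  - ticket 2 (Memory leak): blocked_by=1 -> Bad redirect
  - ticket 3 (Crash on save): blocked_by=1 -> Bad redirect
  - ticket 4 (Missing icon): blocked_by=NULL -> NULL

SQL:
SELECT a.title AS item, b.title AS blocked_by
FROM tickets a
LEFT JOIN tickets b ON a.blocked_by = b.id

Result:
item          | blocked_by  
--------------+-------------
Bad redirect  | NULL        
Memory leak   | Bad redirect
Crash on save | Bad redirect
Missing icon  | NULL        


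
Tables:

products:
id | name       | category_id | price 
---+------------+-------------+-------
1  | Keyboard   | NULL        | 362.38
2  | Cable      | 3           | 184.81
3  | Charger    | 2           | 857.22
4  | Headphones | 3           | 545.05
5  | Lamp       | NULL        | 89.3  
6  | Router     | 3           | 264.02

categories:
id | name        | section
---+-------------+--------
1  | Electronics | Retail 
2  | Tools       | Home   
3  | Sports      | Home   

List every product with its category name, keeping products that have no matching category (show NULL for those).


LEFT JOIN keeps every row from products (the left table); where category_id has no match in categories, the category columns become NULL. Walk through each product:
  - product 1 (Keyboard): category_id=NULL, no match -> kept with NULL
  - product 2 (Cable): category_id=3 -> matches Sports
  - product 3 (Charger): category_id=2 -> matches Tools
  - product 4 (Headphones): category_id=3 -> matches Sports
  - product 5 (Lamp): category_id=NULL, no match -> kept with NULL
  - product 6 (Router): category_id=3 -> matches Sports
All 6 rows appear; 2 have NULL category.

SQL:
SELECT a.name, b.name AS category
FROM products a
LEFT JOIN categories b ON a.category_id = b.id

Result:
name       | category
-----------+---------
Keyboard   | NULL    
Cable      | Sports  
Charger    | Tools   
Headphones | Sports  
Lamp       | NULL    
Router     | Sports  


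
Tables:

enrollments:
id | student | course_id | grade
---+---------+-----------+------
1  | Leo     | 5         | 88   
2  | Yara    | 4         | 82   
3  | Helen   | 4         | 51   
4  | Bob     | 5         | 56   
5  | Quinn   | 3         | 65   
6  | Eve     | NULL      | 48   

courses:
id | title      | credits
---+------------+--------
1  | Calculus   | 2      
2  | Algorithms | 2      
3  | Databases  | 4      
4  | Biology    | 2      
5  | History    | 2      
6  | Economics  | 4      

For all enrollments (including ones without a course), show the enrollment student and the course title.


LEFT JOIN keeps every row from enrollments (the left table); where course_id has no match in courses, the course columns become NULL. Walk through each enrollment:
  - enrollment 1 (Leo): course_id=5 -> matches History
  - enrollment 2 (Yara): course_id=4 -> matches Biology
  - enrollment 3 (Helen): course_id=4 -> matches Biology
  - enrollment 4 (Bob): course_id=5 -> matches History
  - enrollment 5 (Quinn): course_id=3 -> matches Databases
  - enrollment 6 (Eve): course_id=NULL, no match -> kept with NULL
All 6 rows appear; 1 has NULL course.

SQL:
SELECT a.student, b.title AS course
FROM enrollments a
LEFT JOIN courses b ON a.course_id = b.id

Result:
student | course   
--------+----------
Leo     | History  
Yara    | Biology  
Helen   | Biology  
Bob     | History  
Quinn   | Databases
Eve     | NULL     


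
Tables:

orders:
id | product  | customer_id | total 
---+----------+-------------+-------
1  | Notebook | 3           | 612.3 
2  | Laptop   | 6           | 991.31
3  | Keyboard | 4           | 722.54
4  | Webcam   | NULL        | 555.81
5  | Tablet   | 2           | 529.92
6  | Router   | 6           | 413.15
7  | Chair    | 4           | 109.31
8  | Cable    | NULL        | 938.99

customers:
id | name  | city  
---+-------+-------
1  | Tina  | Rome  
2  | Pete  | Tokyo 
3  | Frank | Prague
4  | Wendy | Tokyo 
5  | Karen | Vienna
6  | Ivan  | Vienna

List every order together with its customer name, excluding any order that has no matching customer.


INNER JOIN keeps only orders rows whose customer_id matches an id in customers. Walk through each order:
  - order 1 (Notebook): customer_id=3 -> matches Frank
  - order 2 (Laptop): customer_id=6 -> matches Ivan
  - order 3 (Keyboard): customer_id=4 -> matches Wendy
  - order 4 (Webcam): customer_id=NULL, no match -> dropped
  - order 5 (Tablet): customer_id=2 -> matches Pete
  - order 6 (Router): customer_id=6 -> matches Ivan
  - order 7 (Chair): customer_id=4 -> matches Wendy
  - order 8 (Cable): customer_id=NULL, no match -> dropped
So 2 of 8 rows are dropped.

SQL:
SELECT a.product, b.name AS customer
FROM orders a
INNER JOIN customers b ON a.customer_id = b.id

Result:
product  | customer
---------+---------
Notebook | Frank   
Laptop   | Ivan    
Keyboard | Wendy   
Tablet   | Pete    
Router   | Ivan    
Chair    | Wendy   


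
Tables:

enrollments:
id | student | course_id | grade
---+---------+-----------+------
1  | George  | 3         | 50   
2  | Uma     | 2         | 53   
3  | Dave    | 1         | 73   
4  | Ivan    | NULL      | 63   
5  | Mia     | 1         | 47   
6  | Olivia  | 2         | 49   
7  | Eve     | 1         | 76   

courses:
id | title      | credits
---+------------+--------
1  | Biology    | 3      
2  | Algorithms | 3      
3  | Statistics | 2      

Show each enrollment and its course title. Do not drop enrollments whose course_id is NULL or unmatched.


LEFT JOIN keeps every row from enrollments (the left table); where course_id has no match in courses, the course columns become NULL. Walk through each enrollment:
  - enrollment 1 (George): course_id=3 -> matches Statistics
  - enrollment 2 (Uma): course_id=2 -> matches Algorithms
  - enrollment 3 (Dave): course_id=1 -> matches Biology
  - enrollment 4 (Ivan): course_id=NULL, no match -> kept with NULL
  - enrollment 5 (Mia): course_id=1 -> matches Biology
  - enrollment 6 (Olivia): course_id=2 -> matches Algorithms
  - enrollment 7 (Eve): course_id=1 -> matches Biology
All 7 rows appear; 1 has NULL course.

SQL:
SELECT a.student, b.title AS course
FROM enrollments a
LEFT JOIN courses b ON a.course_id = b.id

Result:
student | course    
--------+-----------
George  | Statistics
Uma     | Algorithms
Dave    | Biology   
Ivan    | NULL      
Mia     | Biology   
Olivia  | Algorithms
Eve     | Biology   


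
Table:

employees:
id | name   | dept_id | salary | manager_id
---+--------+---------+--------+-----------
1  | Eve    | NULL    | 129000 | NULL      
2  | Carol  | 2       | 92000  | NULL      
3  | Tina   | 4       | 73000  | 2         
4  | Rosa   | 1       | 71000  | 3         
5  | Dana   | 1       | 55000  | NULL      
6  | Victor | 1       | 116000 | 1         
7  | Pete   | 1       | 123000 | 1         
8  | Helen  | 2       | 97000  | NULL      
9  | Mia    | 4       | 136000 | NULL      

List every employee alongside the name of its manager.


This is a self-join: employees is joined to a second copy of itself, matching each row's manager_id to another row's id. Use LEFT JOIN so rows with manager_id=NULL are kept.
  - employee 1 (Eve): manager_id=NULL -> NULL
  - employee 2 (Carol): manager_id=NULL -> NULL
  - employee 3 (Tina): manager_id=2 -> Carol
  - employee 4 (Rosa): manager_id=3 -> Tina
  - employee 5 (Dana): manager_id=NULL -> NULL
  - employee 6 (Victor): manager_id=1 -> Eve
  - employee 7 (Pete): manager_id=1 -> Eve
  - employee 8 (Helen): manager_id=NULL -> NULL
  - employee 9 (Mia): manager_id=NULL -> NULL

SQL:
SELECT a.name AS item, b.name AS manager
FROM employees a
LEFT JOIN employees b ON a.manager_id = b.id

Result:
item   | manager
-------+--------
Eve    | NULL   
Carol  | NULL   
Tina   | Carol  
Rosa   | Tina   
Dana   | NULL   
Victor | Eve    
Pete   | Eve    
Helen  | NULL   
Mia    | NULL   


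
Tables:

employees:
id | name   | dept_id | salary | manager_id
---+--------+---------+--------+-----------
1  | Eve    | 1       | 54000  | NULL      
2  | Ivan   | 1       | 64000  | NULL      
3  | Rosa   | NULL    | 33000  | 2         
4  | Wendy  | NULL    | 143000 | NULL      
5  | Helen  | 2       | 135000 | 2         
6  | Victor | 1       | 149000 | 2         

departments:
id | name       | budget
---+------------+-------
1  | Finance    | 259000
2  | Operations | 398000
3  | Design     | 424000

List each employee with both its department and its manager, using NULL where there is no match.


Two LEFT JOINs from the same base table employees: one to departments via dept_id, one to employees itself via manager_id. Both are LEFT so every employee is preserved.
Match against departments:
  - employee 1 (Eve): dept_id=1 -> matches Finance
  - employee 2 (Ivan): dept_id=1 -> matches Finance
  - employee 3 (Rosa): dept_id=NULL, no match -> kept with NULL
  - employee 4 (Wendy): dept_id=NULL, no match -> kept with NULL
  - employee 5 (Helen): dept_id=2 -> matches Operations
  - employee 6 (Victor): dept_id=1 -> matches Finance
Match against employees (self):
  - employee 1 (Eve): manager_id=NULL -> NULL
  - employee 2 (Ivan): manager_id=NULL -> NULL
  - employee 3 (Rosa): manager_id=2 -> Ivan
  - employee 4 (Wendy): manager_id=NULL -> NULL
  - employee 5 (Helen): manager_id=2 -> Ivan
  - employee 6 (Victor): manager_id=2 -> Ivan

SQL:
SELECT a.name, b.name AS department, c.name AS manager
FROM employees a
LEFT JOIN departments b ON a.dept_id = b.id
LEFT JOIN employees c ON a.manager_id = c.id

Result:
name   | department | manager
-------+------------+--------
Eve    | Finance    | NULL   
Ivan   | Finance    | NULL   
Rosa   | NULL       | Ivan   
Wendy  | NULL       | NULL   
Helen  | Operations | Ivan   
Victor | Finance    | Ivan   


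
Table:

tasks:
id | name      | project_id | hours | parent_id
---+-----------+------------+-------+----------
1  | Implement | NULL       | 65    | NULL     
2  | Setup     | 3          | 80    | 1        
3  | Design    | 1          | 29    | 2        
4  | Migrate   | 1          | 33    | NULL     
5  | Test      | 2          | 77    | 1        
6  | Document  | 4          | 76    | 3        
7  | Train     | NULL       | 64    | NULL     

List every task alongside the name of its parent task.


This is a self-join: tasks is joined to a second copy of itself, matching each row's parent_id to another row's id. Use LEFT JOIN so rows with parent_id=NULL are kept.
  - task 1 (Implement): parent_id=NULL -> NULL
  - task 2 (Setup): parent_id=1 -> Implement
  - task 3 (Design): parent_id=2 -> Setup
  - task 4 (Migrate): parent_id=NULL -> NULL
  - task 5 (Test): parent_id=1 -> Implement
  - task 6 (Document): parent_id=3 -> Design
  - task 7 (Train): parent_id=NULL -> NULL

SQL:
SELECT a.name AS item, b.name AS parent
FROM tasks a
LEFT JOIN tasks b ON a.parent_id = b.id

Result:
item      | parent   
----------+----------
Implement | NULL     
Setup     | Implement
Design    | Setup    
Migrate   | NULL     
Test      | Implement
Document  | Design   
Train     | NULL     


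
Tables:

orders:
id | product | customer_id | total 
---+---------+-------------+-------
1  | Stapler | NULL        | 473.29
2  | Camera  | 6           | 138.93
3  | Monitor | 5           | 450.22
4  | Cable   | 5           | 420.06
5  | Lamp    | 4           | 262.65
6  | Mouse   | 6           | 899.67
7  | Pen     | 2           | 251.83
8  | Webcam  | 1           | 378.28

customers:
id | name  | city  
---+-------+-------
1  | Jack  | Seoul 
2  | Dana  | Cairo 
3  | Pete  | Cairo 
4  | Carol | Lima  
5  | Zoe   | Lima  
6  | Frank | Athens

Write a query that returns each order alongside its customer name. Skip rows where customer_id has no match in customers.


INNER JOIN keeps only orders rows whose customer_id matches an id in customers. Walk through each order:
  - order 1 (Stapler): customer_id=NULL, no match -> dropped
  - order 2 (Camera): customer_id=6 -> matches Frank
  - order 3 (Monitor): customer_id=5 -> matches Zoe
  - order 4 (Cable): customer_id=5 -> matches Zoe
  - order 5 (Lamp): customer_id=4 -> matches Carol
  - order 6 (Mouse): customer_id=6 -> matches Frank
  - order 7 (Pen): customer_id=2 -> matches Dana
  - order 8 (Webcam): customer_id=1 -> matches Jack
So 1 of 8 rows is dropped.

SQL:
SELECT a.product, b.name AS customer
FROM orders a
INNER JOIN customers b ON a.customer_id = b.id

Result:
product | customer
--------+---------
Camera  | Frank   
Monitor | Zoe     
Cable   | Zoe     
Lamp    | Carol   
Mouse   | Frank   
Pen     | Dana    
Webcam  | Jack    


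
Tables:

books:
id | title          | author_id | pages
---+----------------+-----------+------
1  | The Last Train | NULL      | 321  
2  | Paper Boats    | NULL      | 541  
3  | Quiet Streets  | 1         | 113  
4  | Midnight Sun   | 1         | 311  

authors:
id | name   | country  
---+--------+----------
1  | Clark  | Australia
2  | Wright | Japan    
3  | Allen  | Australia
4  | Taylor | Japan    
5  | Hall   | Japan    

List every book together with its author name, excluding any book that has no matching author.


INNER JOIN keeps only books rows whose author_id matches an id in authors. Walk through each book:
  - book 1 (The Last Train): author_id=NULL, no match -> dropped
  - book 2 (Paper Boats): author_id=NULL, no match -> dropped
  - book 3 (Quiet Streets): author_id=1 -> matches Clark
  - book 4 (Midnight Sun): author_id=1 -> matches Clark
So 2 of 4 rows are dropped.

SQL:
SELECT a.title, b.name AS author
FROM books a
INNER JOIN authors b ON a.author_id = b.id

Result:
title         | author
--------------+-------
Quiet Streets | Clark 
Midnight Sun  | Clark 


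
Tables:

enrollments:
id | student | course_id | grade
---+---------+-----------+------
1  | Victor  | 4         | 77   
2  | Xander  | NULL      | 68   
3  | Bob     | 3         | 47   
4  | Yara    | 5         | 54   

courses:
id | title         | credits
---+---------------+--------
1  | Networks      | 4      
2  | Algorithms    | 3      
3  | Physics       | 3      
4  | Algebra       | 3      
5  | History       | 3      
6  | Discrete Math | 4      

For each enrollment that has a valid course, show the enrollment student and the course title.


INNER JOIN keeps only enrollments rows whose course_id matches an id in courses. Walk through each enrollment:
  - enrollment 1 (Victor): course_id=4 -> matches Algebra
  - enrollment 2 (Xander): course_id=NULL, no match -> dropped
  - enrollment 3 (Bob): course_id=3 -> matches Physics
  - enrollment 4 (Yara): course_id=5 -> matches History
So 1 of 4 rows is dropped.

SQL:
SELECT a.student, b.title AS course
FROM enrollments a
INNER JOIN courses b ON a.course_id = b.id

Result:
student | course 
--------+--------
Victor  | Algebra
Bob     | Physics
Yara    | History


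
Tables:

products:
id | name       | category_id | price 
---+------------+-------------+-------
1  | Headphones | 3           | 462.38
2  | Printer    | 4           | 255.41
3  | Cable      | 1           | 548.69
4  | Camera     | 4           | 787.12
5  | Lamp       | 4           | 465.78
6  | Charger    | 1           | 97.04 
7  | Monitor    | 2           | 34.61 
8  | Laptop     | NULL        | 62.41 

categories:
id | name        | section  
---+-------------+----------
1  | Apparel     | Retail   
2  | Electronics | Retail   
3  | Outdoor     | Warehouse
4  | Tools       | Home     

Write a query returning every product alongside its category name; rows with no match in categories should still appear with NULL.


LEFT JOIN keeps every row from products (the left table); where category_id has no match in categories, the category columns become NULL. Walk through each product:
  - product 1 (Headphones): category_id=3 -> matches Outdoor
  - product 2 (Printer): category_id=4 -> matches Tools
  - product 3 (Cable): category_id=1 -> matches Apparel
  - product 4 (Camera): category_id=4 -> matches Tools
  - product 5 (Lamp): category_id=4 -> matches Tools
  - product 6 (Charger): category_id=1 -> matches Apparel
  - product 7 (Monitor): category_id=2 -> matches Electronics
  - product 8 (Laptop): category_id=NULL, no match -> kept with NULL
All 8 rows appear; 1 has NULL category.

SQL:
SELECT a.name, b.name AS category
FROM products a
LEFT JOIN categories b ON a.category_id = b.id

Result:
name       | category   
-----------+------------
Headphones | Outdoor    
Printer    | Tools      
Cable      | Apparel    
Camera     | Tools      
Lamp       | Tools      
Charger    | Apparel    
Monitor    | Electronics
Laptop     | NULL       


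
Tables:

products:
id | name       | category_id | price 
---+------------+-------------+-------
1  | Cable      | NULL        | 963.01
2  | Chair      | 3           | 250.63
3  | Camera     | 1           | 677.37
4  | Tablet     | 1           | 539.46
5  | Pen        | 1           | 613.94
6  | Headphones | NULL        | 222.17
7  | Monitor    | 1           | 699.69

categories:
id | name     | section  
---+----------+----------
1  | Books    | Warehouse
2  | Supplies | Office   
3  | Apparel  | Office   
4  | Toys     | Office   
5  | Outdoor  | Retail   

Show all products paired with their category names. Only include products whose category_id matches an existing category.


INNER JOIN keeps only products rows whose category_id matches an id in categories. Walk through each product:
  - product 1 (Cable): category_id=NULL, no match -> dropped
  - product 2 (Chair): category_id=3 -> matches Apparel
  - product 3 (Camera): category_id=1 -> matches Books
  - product 4 (Tablet): category_id=1 -> matches Books
  - product 5 (Pen): category_id=1 -> matches Books
  - product 6 (Headphones): category_id=NULL, no match -> dropped
  - product 7 (Monitor): category_id=1 -> matches Books
So 2 of 7 rows are dropped.

SQL:
SELECT a.name, b.name AS category
FROM products a
INNER JOIN categories b ON a.category_id = b.id

Result:
name    | category
--------+---------
Chair   | Apparel 
Camera  | Books   
Tablet  | Books   
Pen     | Books   
Monitor | Books   
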